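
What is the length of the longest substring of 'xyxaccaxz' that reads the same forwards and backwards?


Scanning 'xyxaccaxz' for palindromic substrings.
Substring at positions 2-7: 'xaccax'.
Check: reverse('xaccax') = 'xaccax' -> palindrome confirmed.
Neighbouring characters ('y' / 'z') break symmetry, so it cannot extend further.
No longer palindromic substring exists; longest length = 6

6


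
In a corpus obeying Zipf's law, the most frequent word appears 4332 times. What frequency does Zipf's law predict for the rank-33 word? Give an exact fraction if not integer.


Zipf's law: freq(rank) = f1 / rank
f1 = 4332, rank = 33
freq = 4332 / 33
GCD(4332, 33) = 3
Simplified: 1444/11

1444/11


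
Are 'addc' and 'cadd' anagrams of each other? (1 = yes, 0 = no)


Sort characters of 'addc': 'acdd'
Sort characters of 'cadd': 'acdd'
Sorted forms match -> they ARE anagrams
Result: 1

1


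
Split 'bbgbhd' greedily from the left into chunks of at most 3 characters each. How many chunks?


'bbgbhd' has 6 characters.
Chunking with max size 3:
  Chunk 1: 'bbg' (positions 0-2)
  Chunk 2: 'bhd' (positions 3-5)
Total chunks: ceil(6 / 3) = 2

2


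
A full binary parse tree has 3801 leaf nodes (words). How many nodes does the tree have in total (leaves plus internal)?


Leaf nodes (terminals): 3801
Internal nodes = n - 1 = 3801 - 1 = 3800
Total = leaves + internal = 3801 + 3800 = 7601

7601


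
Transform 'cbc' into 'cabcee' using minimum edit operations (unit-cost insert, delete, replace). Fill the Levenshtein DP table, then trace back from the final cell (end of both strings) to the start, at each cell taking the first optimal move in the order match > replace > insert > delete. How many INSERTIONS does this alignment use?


Edit distance = 3. Backtracking from cell (3, 6) with preference match > replace > insert > delete,
then listing the resulting alignment 'cbc' -> 'cabcee' left to right:
  Step 1: keep 'c'
  Step 2: insert 'a' [insertion #1]
  Step 3: keep 'b'
  Step 4: keep 'c'
  Step 5: insert 'e' [insertion #2]
  Step 6: insert 'e' [insertion #3]
Total insertions: 3

3


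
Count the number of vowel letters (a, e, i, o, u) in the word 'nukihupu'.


Scanning each character of 'nukihupu':
  Position 1: 'n' -> consonant (running count: 0)
  Position 2: 'u' -> vowel (running count: 1)
  Position 3: 'k' -> consonant (running count: 1)
  Position 4: 'i' -> vowel (running count: 2)
  Position 5: 'h' -> consonant (running count: 2)
  Position 6: 'u' -> vowel (running count: 3)
  Position 7: 'p' -> consonant (running count: 3)
  Position 8: 'u' -> vowel (running count: 4)
Total vowels: 4

4


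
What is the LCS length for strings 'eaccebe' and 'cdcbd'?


DP table for LCS of 'eaccebe' and 'cdcbd':
       c  d  c  b  d
    0  0  0  0  0  0
  e 0  0  0  0  0  0
  a 0  0  0  0  0  0
  c 0  1  1  1  1  1
  c 0  1  1  2  2  2
  e 0  1  1  2  2  2
  b 0  1  1  2  3  3
  e 0  1  1  2  3  3
LCS: 'ccb'
LCS length = 3

3


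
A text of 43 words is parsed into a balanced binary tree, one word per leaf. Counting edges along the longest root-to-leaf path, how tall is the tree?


In a balanced binary tree with n leaves the deepest leaf is ceil(log2(n)) edges below the root.
log2(43) = 5.4263
ceil(5.4263) = 6
height (edges) = 6

6


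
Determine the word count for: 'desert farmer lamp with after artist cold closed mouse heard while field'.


Counting words by splitting on spaces:
  Word 1: 'desert'
  Word 2: 'farmer'
  Word 3: 'lamp'
  Word 4: 'with'
  Word 5: 'after'
  Word 6: 'artist'
  Word 7: 'cold'
  Word 8: 'closed'
  Word 9: 'mouse'
  Word 10: 'heard'
  Word 11: 'while'
  Word 12: 'field'
Total words: 12

12


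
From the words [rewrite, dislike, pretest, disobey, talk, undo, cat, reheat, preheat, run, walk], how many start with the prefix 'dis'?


Checking each word for prefix 'dis':
  'rewrite' -> no (count: 0)
  'dislike' -> YES, starts with 'dis' (count: 1)
  'pretest' -> no (count: 1)
  'disobey' -> YES, starts with 'dis' (count: 2)
  'talk' -> no (count: 2)
  'undo' -> no (count: 2)
  'cat' -> no (count: 2)
  'reheat' -> no (count: 2)
  'preheat' -> no (count: 2)
  'run' -> no (count: 2)
  'walk' -> no (count: 2)
Total with prefix 'dis': 2

2


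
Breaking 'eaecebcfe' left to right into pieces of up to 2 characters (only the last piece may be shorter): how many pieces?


'eaecebcfe' has 9 characters.
Chunking with max size 2:
  Chunk 1: 'ea' (positions 0-1)
  Chunk 2: 'ec' (positions 2-3)
  Chunk 3: 'eb' (positions 4-5)
  Chunk 4: 'cf' (positions 6-7)
  Chunk 5: 'e' (positions 8-8)
Total chunks: ceil(9 / 2) = 5

5


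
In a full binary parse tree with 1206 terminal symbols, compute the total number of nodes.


Leaf nodes (terminals): 1206
Internal nodes = n - 1 = 1206 - 1 = 1205
Total = leaves + internal = 1206 + 1205 = 2411

2411


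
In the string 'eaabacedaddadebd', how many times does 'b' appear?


Scanning 'eaabacedaddadebd' for 'b':
  Position 3: 'b' -> MATCH (count: 1)
  Position 14: 'b' -> MATCH (count: 2)
Total occurrences of 'b': 2

2


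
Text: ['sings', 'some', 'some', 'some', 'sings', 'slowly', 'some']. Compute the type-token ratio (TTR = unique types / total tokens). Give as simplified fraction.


Tokens: 7
Unique types: ('sings', 'slowly', 'some') = 3
TTR = 3/7
Already in lowest terms.

3/7


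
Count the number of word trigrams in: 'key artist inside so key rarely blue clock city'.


Word trigrams from [9] words:
  Trigram 1: (key artist inside)
  Trigram 2: (artist inside so)
  Trigram 3: (inside so key)
  Trigram 4: (so key rarely)
  Trigram 5: (key rarely blue)
  Trigram 6: (rarely blue clock)
  Trigram 7: (blue clock city)
Total word trigrams: 9 - 2 = 7

7


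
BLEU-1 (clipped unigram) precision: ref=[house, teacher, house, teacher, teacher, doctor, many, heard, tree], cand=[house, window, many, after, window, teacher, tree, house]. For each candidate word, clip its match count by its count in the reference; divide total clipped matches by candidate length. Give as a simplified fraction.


Reference word counts: {'doctor': 1, 'heard': 1, 'house': 2, 'many': 1, 'teacher': 3, 'tree': 1}
Checking each candidate word (with clipping):
  'house' -> in reference (ref count 2, used 1/2) -> match (matches: 1)
  'window' -> not in reference -> no match (matches: 1)
  'many' -> in reference (ref count 1, used 1/1) -> match (matches: 2)
  'after' -> not in reference -> no match (matches: 2)
  'window' -> not in reference -> no match (matches: 2)
  'teacher' -> in reference (ref count 3, used 1/3) -> match (matches: 3)
  'tree' -> in reference (ref count 1, used 1/1) -> match (matches: 4)
  'house' -> in reference (ref count 2, used 2/2) -> match (matches: 5)
Clipped matches: 5, Candidate length: 8
Precision = 5/8

5/8


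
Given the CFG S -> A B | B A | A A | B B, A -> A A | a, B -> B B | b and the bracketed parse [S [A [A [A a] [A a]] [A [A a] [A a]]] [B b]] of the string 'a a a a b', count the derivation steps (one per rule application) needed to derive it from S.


Every bracketed nonterminal node [X ...] in the tree is produced by exactly one rule application.
Reading the tree off as a leftmost derivation:
  Step 1: S  =>  A B   (applied S -> A B)
  Step 2: A B  =>  A A B   (applied A -> A A)
  Step 3: A A B  =>  A A A B   (applied A -> A A)
  Step 4: A A A B  =>  a A A B   (applied A -> a)
  Step 5: a A A B  =>  a a A B   (applied A -> a)
  Step 6: a a A B  =>  a a A A B   (applied A -> A A)
  Step 7: a a A A B  =>  a a a A B   (applied A -> a)
  Step 8: a a a A B  =>  a a a a B   (applied A -> a)
  Step 9: a a a a B  =>  a a a a b   (applied B -> b)
Final yield: a a a a b
Total rewrite steps: 9

9


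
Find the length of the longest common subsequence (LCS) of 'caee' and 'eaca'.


DP table for LCS of 'caee' and 'eaca':
       e  a  c  a
    0  0  0  0  0
  c 0  0  0  1  1
  a 0  0  1  1  2
  e 0  1  1  1  2
  e 0  1  1  1  2
LCS: 'ca'
LCS length = 2

2


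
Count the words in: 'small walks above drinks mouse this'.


Counting words by splitting on spaces:
  Word 1: 'small'
  Word 2: 'walks'
  Word 3: 'above'
  Word 4: 'drinks'
  Word 5: 'mouse'
  Word 6: 'this'
Total words: 6

6


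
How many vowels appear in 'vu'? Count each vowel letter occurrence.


Scanning each character of 'vu':
  Position 1: 'v' -> consonant (running count: 0)
  Position 2: 'u' -> vowel (running count: 1)
Total vowels: 1

1


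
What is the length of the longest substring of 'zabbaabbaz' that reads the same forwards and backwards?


Scanning 'zabbaabbaz' for palindromic substrings.
Substring at positions 0-9: 'zabbaabbaz'.
Check: reverse('zabbaabbaz') = 'zabbaabbaz' -> palindrome confirmed.
No longer palindromic substring exists; longest length = 10

10


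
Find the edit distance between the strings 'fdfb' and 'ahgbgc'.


Building DP table for s1='fdfb' (len 4) and s2='ahgbgc' (len 6):
       a  h  g  b  g  c
    0  1  2  3  4  5  6
  f 1  1  2  3  4  5  6
  d 2  2  2  3  4  5  6
  f 3  3  3  3  4  5  6
  b 4  4  4  4  3  4  5
Edit distance = dp[4][6] = 5

5


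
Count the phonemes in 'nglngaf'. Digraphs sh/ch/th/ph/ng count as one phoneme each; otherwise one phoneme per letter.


Parsing 'nglngaf' greedily, digraphs first:
  'ng' -> digraph (1 consonant phoneme) (phonemes so far: 1)
  'l' -> consonant phoneme (phonemes so far: 2)
  'ng' -> digraph (1 consonant phoneme) (phonemes so far: 3)
  'a' -> vowel phoneme (phonemes so far: 4)
  'f' -> consonant phoneme (phonemes so far: 5)
Total phonemes: 5

5


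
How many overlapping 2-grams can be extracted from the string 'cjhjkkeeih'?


String 'cjhjkkeeih' has length L = 10.
Number of overlapping n-grams = L - n + 1
Substituting: 10 - 2 + 1 = 9

9


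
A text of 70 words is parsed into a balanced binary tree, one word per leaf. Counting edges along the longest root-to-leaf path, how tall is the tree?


In a balanced binary tree with n leaves the deepest leaf is ceil(log2(n)) edges below the root.
log2(70) = 6.1293
ceil(6.1293) = 7
height (edges) = 7

7


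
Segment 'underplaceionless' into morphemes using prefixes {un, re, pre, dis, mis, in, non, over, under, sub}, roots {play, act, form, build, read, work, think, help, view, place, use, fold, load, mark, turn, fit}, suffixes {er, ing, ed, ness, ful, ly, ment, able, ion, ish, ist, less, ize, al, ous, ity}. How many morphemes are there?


Segmenting 'underplaceionless' against the inventory:
  'under' -> prefix (morpheme 1)
  'place' -> root (morpheme 2)
  'ion' -> suffix (morpheme 3)
  'less' -> suffix (morpheme 4)
Total morphemes: 4

4


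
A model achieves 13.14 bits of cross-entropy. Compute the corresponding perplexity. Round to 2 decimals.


Perplexity formula: PP = 2^H
H = 13.14
PP = 2^13.14
Decompose: 2^13.14 = 2^13 * 2^0.14
2^13 = 8192, 2^0.14 ~ 1.1019051
PP ~ 8192 * 1.1019051 = 9026.8065792
Rounded to 2 decimals: 9026.81

9026.81


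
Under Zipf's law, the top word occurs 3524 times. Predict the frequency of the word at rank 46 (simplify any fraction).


Zipf's law: freq(rank) = f1 / rank
f1 = 3524, rank = 46
freq = 3524 / 46
GCD(3524, 46) = 2
Simplified: 1762/23

1762/23


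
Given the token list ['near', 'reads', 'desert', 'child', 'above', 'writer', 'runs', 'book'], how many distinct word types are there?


Listing all tokens and tracking unique types:
  Token 1: 'near' -> NEW (unique so far: 1)
  Token 2: 'reads' -> NEW (unique so far: 2)
  Token 3: 'desert' -> NEW (unique so far: 3)
  Token 4: 'child' -> NEW (unique so far: 4)
  Token 5: 'above' -> NEW (unique so far: 5)
  Token 6: 'writer' -> NEW (unique so far: 6)
  Token 7: 'runs' -> NEW (unique so far: 7)
  Token 8: 'book' -> NEW (unique so far: 8)
Unique types: ('above', 'book', 'child', 'desert', 'near', 'reads', 'runs', 'writer')
Vocabulary size: 8

8


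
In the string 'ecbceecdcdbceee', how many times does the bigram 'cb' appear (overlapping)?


Scanning 'ecbceecdcdbceee' for bigram 'cb':
  Position 0: 'ec' -> no
  Position 1: 'cb' -> MATCH
  Position 2: 'bc' -> no
  Position 3: 'ce' -> no
  Position 4: 'ee' -> no
  Position 5: 'ec' -> no
  Position 6: 'cd' -> no
  Position 7: 'dc' -> no
  Position 8: 'cd' -> no
  Position 9: 'db' -> no
  Position 10: 'bc' -> no
  Position 11: 'ce' -> no
  Position 12: 'ee' -> no
  Position 13: 'ee' -> no
Total matches: 1

1


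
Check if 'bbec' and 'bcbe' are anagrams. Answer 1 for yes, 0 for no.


Sort characters of 'bbec': 'bbce'
Sort characters of 'bcbe': 'bbce'
Sorted forms match -> they ARE anagrams
Result: 1

1


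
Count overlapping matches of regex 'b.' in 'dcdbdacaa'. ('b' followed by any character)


Pattern: b. means 'b' followed by any character.
Scanning 'dcdbdacaa' position-by-position:
  Pos 0: window 'dc' -> no
  Pos 1: window 'cd' -> no
  Pos 2: window 'db' -> no
  Pos 3: window 'bd' -> MATCH
  Pos 4: window 'da' -> no
  Pos 5: window 'ac' -> no
  Pos 6: window 'ca' -> no
  Pos 7: window 'aa' -> no
  Pos 8: window 'a' -> no
Total matches: 1

1


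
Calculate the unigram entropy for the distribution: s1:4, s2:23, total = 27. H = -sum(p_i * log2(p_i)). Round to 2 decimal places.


Computing entropy H = -sum(p_i * log2(p_i)):
  s1: p = 4/27 = 0.1481, -p*log2(p) = 0.4081
  s2: p = 23/27 = 0.8519, -p*log2(p) = 0.1971
H = sum of terms = 0.6052
Rounded to 2 decimals: 0.61

0.61


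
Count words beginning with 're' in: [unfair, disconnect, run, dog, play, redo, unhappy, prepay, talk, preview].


Checking each word for prefix 're':
  'unfair' -> no (count: 0)
  'disconnect' -> no (count: 0)
  'run' -> no (count: 0)
  'dog' -> no (count: 0)
  'play' -> no (count: 0)
  'redo' -> YES, starts with 're' (count: 1)
  'unhappy' -> no (count: 1)
  'prepay' -> no (count: 1)
  'talk' -> no (count: 1)
  'preview' -> no (count: 1)
Total with prefix 're': 1

1


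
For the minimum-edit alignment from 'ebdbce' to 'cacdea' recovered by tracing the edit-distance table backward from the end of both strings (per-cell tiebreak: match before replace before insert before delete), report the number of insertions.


Edit distance = 6. Backtracking from cell (6, 6) with preference match > replace > insert > delete,
then listing the resulting alignment 'ebdbce' -> 'cacdea' left to right:
  Step 1: replace e->c
  Step 2: replace b->a
  Step 3: replace d->c
  Step 4: replace b->d
  Step 5: replace c->e
  Step 6: replace e->a
Total insertions: 0

0


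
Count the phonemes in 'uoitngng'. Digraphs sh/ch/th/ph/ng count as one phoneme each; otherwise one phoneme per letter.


Parsing 'uoitngng' greedily, digraphs first:
  'u' -> vowel phoneme (phonemes so far: 1)
  'o' -> vowel phoneme (phonemes so far: 2)
  'i' -> vowel phoneme (phonemes so far: 3)
  't' -> consonant phoneme (phonemes so far: 4)
  'ng' -> digraph (1 consonant phoneme) (phonemes so far: 5)
  'ng' -> digraph (1 consonant phoneme) (phonemes so far: 6)
Total phonemes: 6

6


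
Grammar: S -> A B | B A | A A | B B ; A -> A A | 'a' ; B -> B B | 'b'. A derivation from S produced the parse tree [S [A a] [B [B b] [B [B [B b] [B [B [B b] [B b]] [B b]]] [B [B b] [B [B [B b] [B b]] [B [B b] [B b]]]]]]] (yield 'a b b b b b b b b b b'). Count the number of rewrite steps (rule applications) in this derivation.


Every bracketed nonterminal node [X ...] in the tree is produced by exactly one rule application.
Reading the tree off as a leftmost derivation:
  Step 1: S  =>  A B   (applied S -> A B)
  Step 2: A B  =>  a B   (applied A -> a)
  Step 3: a B  =>  a B B   (applied B -> B B)
  Step 4: a B B  =>  a b B   (applied B -> b)
  Step 5: a b B  =>  a b B B   (applied B -> B B)
  Step 6: a b B B  =>  a b B B B   (applied B -> B B)
  Step 7: a b B B B  =>  a b b B B   (applied B -> b)
  Step 8: a b b B B  =>  a b b B B B   (applied B -> B B)
  Step 9: a b b B B B  =>  a b b B B B B   (applied B -> B B)
  Step 10: a b b B B B B  =>  a b b b B B B   (applied B -> b)
  Step 11: a b b b B B B  =>  a b b b b B B   (applied B -> b)
  Step 12: a b b b b B B  =>  a b b b b b B   (applied B -> b)
  Step 13: a b b b b b B  =>  a b b b b b B B   (applied B -> B B)
  Step 14: a b b b b b B B  =>  a b b b b b b B   (applied B -> b)
  Step 15: a b b b b b b B  =>  a b b b b b b B B   (applied B -> B B)
  Step 16: a b b b b b b B B  =>  a b b b b b b B B B   (applied B -> B B)
  Step 17: a b b b b b b B B B  =>  a b b b b b b b B B   (applied B -> b)
  Step 18: a b b b b b b b B B  =>  a b b b b b b b b B   (applied B -> b)
  Step 19: a b b b b b b b b B  =>  a b b b b b b b b B B   (applied B -> B B)
  Step 20: a b b b b b b b b B B  =>  a b b b b b b b b b B   (applied B -> b)
  Step 21: a b b b b b b b b b B  =>  a b b b b b b b b b b   (applied B -> b)
Final yield: a b b b b b b b b b b
Total rewrite steps: 21

21


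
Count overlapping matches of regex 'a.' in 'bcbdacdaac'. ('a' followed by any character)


Pattern: a. means 'a' followed by any character.
Scanning 'bcbdacdaac' position-by-position:
  Pos 0: window 'bc' -> no
  Pos 1: window 'cb' -> no
  Pos 2: window 'bd' -> no
  Pos 3: window 'da' -> no
  Pos 4: window 'ac' -> MATCH
  Pos 5: window 'cd' -> no
  Pos 6: window 'da' -> no
  Pos 7: window 'aa' -> MATCH
  Pos 8: window 'ac' -> MATCH
  Pos 9: window 'c' -> no
Total matches: 3

3


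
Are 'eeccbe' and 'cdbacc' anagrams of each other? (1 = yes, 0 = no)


Sort characters of 'eeccbe': 'bcceee'
Sort characters of 'cdbacc': 'abcccd'
Sorted forms differ -> they are NOT anagrams
Result: 0

0


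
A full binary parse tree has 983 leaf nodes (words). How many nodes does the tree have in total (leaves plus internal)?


Leaf nodes (terminals): 983
Internal nodes = n - 1 = 983 - 1 = 982
Total = leaves + internal = 983 + 982 = 1965

1965


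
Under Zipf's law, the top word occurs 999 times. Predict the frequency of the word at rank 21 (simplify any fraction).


Zipf's law: freq(rank) = f1 / rank
f1 = 999, rank = 21
freq = 999 / 21
GCD(999, 21) = 3
Simplified: 333/7

333/7


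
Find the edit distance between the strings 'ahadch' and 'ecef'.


Building DP table for s1='ahadch' (len 6) and s2='ecef' (len 4):
       e  c  e  f
    0  1  2  3  4
  a 1  1  2  3  4
  h 2  2  2  3  4
  a 3  3  3  3  4
  d 4  4  4  4  4
  c 5  5  4  5  5
  h 6  6  5  5  6
Edit distance = dp[6][4] = 6

6


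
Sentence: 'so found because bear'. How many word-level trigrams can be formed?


Word trigrams from [4] words:
  Trigram 1: (so found because)
  Trigram 2: (found because bear)
Total word trigrams: 4 - 2 = 2

2


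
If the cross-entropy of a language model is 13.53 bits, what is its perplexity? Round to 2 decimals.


Perplexity formula: PP = 2^H
H = 13.53
PP = 2^13.53
Decompose: 2^13.53 = 2^13 * 2^0.53
2^13 = 8192, 2^0.53 ~ 1.4439292
PP ~ 8192 * 1.4439292 = 11828.6680064
Rounded to 2 decimals: 11828.67

11828.67


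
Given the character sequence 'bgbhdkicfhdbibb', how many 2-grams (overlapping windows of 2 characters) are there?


String 'bgbhdkicfhdbibb' has length L = 15.
Number of overlapping n-grams = L - n + 1
Substituting: 15 - 2 + 1 = 14

14


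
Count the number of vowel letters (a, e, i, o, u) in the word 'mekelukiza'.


Scanning each character of 'mekelukiza':
  Position 1: 'm' -> consonant (running count: 0)
  Position 2: 'e' -> vowel (running count: 1)
  Position 3: 'k' -> consonant (running count: 1)
  Position 4: 'e' -> vowel (running count: 2)
  Position 5: 'l' -> consonant (running count: 2)
  Position 6: 'u' -> vowel (running count: 3)
  Position 7: 'k' -> consonant (running count: 3)
  Position 8: 'i' -> vowel (running count: 4)
  Position 9: 'z' -> consonant (running count: 4)
  Position 10: 'a' -> vowel (running count: 5)
Total vowels: 5

5


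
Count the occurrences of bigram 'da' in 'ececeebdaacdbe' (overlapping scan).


Scanning 'ececeebdaacdbe' for bigram 'da':
  Position 0: 'ec' -> no
  Position 1: 'ce' -> no
  Position 2: 'ec' -> no
  Position 3: 'ce' -> no
  Position 4: 'ee' -> no
  Position 5: 'eb' -> no
  Position 6: 'bd' -> no
  Position 7: 'da' -> MATCH
  Position 8: 'aa' -> no
  Position 9: 'ac' -> no
  Position 10: 'cd' -> no
  Position 11: 'db' -> no
  Position 12: 'be' -> no
Total matches: 1

1


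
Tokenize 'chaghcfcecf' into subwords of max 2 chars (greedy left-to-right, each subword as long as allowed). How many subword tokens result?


'chaghcfcecf' has 11 characters.
Chunking with max size 2:
  Chunk 1: 'ch' (positions 0-1)
  Chunk 2: 'ag' (positions 2-3)
  Chunk 3: 'hc' (positions 4-5)
  Chunk 4: 'fc' (positions 6-7)
  Chunk 5: 'ec' (positions 8-9)
  Chunk 6: 'f' (positions 10-10)
Total chunks: ceil(11 / 2) = 6

6


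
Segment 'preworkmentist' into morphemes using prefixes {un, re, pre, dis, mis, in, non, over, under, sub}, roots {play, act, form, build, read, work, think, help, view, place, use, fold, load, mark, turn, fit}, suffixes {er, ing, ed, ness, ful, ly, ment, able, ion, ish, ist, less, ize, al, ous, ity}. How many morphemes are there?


Segmenting 'preworkmentist' against the inventory:
  'pre' -> prefix (morpheme 1)
  'work' -> root (morpheme 2)
  'ment' -> suffix (morpheme 3)
  'ist' -> suffix (morpheme 4)
Total morphemes: 4

4


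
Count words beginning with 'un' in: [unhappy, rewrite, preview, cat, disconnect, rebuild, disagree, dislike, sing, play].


Checking each word for prefix 'un':
  'unhappy' -> YES, starts with 'un' (count: 1)
  'rewrite' -> no (count: 1)
  'preview' -> no (count: 1)
  'cat' -> no (count: 1)
  'disconnect' -> no (count: 1)
  'rebuild' -> no (count: 1)
  'disagree' -> no (count: 1)
  'dislike' -> no (count: 1)
  'sing' -> no (count: 1)
  'play' -> no (count: 1)
Total with prefix 'un': 1

1


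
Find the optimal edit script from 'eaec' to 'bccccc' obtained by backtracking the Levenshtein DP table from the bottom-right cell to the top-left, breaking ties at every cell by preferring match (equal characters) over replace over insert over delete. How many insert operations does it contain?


Edit distance = 5. Backtracking from cell (4, 6) with preference match > replace > insert > delete,
then listing the resulting alignment 'eaec' -> 'bccccc' left to right:
  Step 1: insert 'b' [insertion #1]
  Step 2: insert 'c' [insertion #2]
  Step 3: replace e->c
  Step 4: replace a->c
  Step 5: replace e->c
  Step 6: keep 'c'
Total insertions: 2

2


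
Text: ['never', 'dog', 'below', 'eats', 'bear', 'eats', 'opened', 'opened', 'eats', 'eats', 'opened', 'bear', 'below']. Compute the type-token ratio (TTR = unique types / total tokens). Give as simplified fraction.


Tokens: 13
Unique types: ('bear', 'below', 'dog', 'eats', 'never', 'opened') = 6
TTR = 6/13
Already in lowest terms.

6/13


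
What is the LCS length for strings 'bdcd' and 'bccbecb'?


DP table for LCS of 'bdcd' and 'bccbecb':
       b  c  c  b  e  c  b
    0  0  0  0  0  0  0  0
  b 0  1  1  1  1  1  1  1
  d 0  1  1  1  1  1  1  1
  c 0  1  2  2  2  2  2  2
  d 0  1  2  2  2  2  2  2
LCS: 'bc'
LCS length = 2

2


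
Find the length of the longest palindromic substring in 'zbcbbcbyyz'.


Scanning 'zbcbbcbyyz' for palindromic substrings.
Substring at positions 1-6: 'bcbbcb'.
Check: reverse('bcbbcb') = 'bcbbcb' -> palindrome confirmed.
Neighbouring characters ('z' / 'y') break symmetry, so it cannot extend further.
No longer palindromic substring exists; longest length = 6

6


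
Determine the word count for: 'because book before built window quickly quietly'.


Counting words by splitting on spaces:
  Word 1: 'because'
  Word 2: 'book'
  Word 3: 'before'
  Word 4: 'built'
  Word 5: 'window'
  Word 6: 'quickly'
  Word 7: 'quietly'
Total words: 7

7


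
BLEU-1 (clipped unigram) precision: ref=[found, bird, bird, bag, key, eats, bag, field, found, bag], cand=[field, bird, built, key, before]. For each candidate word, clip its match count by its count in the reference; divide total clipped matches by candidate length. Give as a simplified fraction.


Reference word counts: {'bag': 3, 'bird': 2, 'eats': 1, 'field': 1, 'found': 2, 'key': 1}
Checking each candidate word (with clipping):
  'field' -> in reference (ref count 1, used 1/1) -> match (matches: 1)
  'bird' -> in reference (ref count 2, used 1/2) -> match (matches: 2)
  'built' -> not in reference -> no match (matches: 2)
  'key' -> in reference (ref count 1, used 1/1) -> match (matches: 3)
  'before' -> not in reference -> no match (matches: 3)
Clipped matches: 3, Candidate length: 5
Precision = 3/5

3/5


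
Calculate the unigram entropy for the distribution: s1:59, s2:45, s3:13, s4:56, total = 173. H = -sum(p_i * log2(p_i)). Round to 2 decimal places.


Computing entropy H = -sum(p_i * log2(p_i)):
  s1: p = 59/173 = 0.3410, -p*log2(p) = 0.5293
  s2: p = 45/173 = 0.2601, -p*log2(p) = 0.5053
  s3: p = 13/173 = 0.0751, -p*log2(p) = 0.2806
  s4: p = 56/173 = 0.3237, -p*log2(p) = 0.5267
H = sum of terms = 1.8419
Rounded to 2 decimals: 1.84

1.84


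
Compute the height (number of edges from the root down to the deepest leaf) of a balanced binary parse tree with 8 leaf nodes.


In a balanced binary tree with n leaves the deepest leaf is ceil(log2(n)) edges below the root.
log2(8) = 3.0000
ceil(3.0000) = 3
height (edges) = 3

3


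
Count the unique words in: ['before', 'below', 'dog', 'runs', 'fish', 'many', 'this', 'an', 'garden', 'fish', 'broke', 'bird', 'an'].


Listing all tokens and tracking unique types:
  Token 1: 'before' -> NEW (unique so far: 1)
  Token 2: 'below' -> NEW (unique so far: 2)
  Token 3: 'dog' -> NEW (unique so far: 3)
  Token 4: 'runs' -> NEW (unique so far: 4)
  Token 5: 'fish' -> NEW (unique so far: 5)
  Token 6: 'many' -> NEW (unique so far: 6)
  Token 7: 'this' -> NEW (unique so far: 7)
  Token 8: 'an' -> NEW (unique so far: 8)
  Token 9: 'garden' -> NEW (unique so far: 9)
  Token 10: 'fish' -> duplicate (unique so far: 9)
  Token 11: 'broke' -> NEW (unique so far: 10)
  Token 12: 'bird' -> NEW (unique so far: 11)
  Token 13: 'an' -> duplicate (unique so far: 11)
Unique types: ('an', 'before', 'below', 'bird', 'broke', 'dog', 'fish', 'garden', 'many', 'runs', 'this')
Vocabulary size: 11

11


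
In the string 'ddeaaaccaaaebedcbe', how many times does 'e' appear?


Scanning 'ddeaaaccaaaebedcbe' for 'e':
  Position 2: 'e' -> MATCH (count: 1)
  Position 11: 'e' -> MATCH (count: 2)
  Position 13: 'e' -> MATCH (count: 3)
  Position 17: 'e' -> MATCH (count: 4)
Total occurrences of 'e': 4

4


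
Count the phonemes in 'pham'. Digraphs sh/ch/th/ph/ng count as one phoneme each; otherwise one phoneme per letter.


Parsing 'pham' greedily, digraphs first:
  'ph' -> digraph (1 consonant phoneme) (phonemes so far: 1)
  'a' -> vowel phoneme (phonemes so far: 2)
  'm' -> consonant phoneme (phonemes so far: 3)
Total phonemes: 3

3


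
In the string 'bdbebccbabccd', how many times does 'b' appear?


Scanning 'bdbebccbabccd' for 'b':
  Position 0: 'b' -> MATCH (count: 1)
  Position 2: 'b' -> MATCH (count: 2)
  Position 4: 'b' -> MATCH (count: 3)
  Position 7: 'b' -> MATCH (count: 4)
  Position 9: 'b' -> MATCH (count: 5)
Total occurrences of 'b': 5

5


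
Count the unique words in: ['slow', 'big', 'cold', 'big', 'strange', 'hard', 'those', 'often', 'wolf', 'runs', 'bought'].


Listing all tokens and tracking unique types:
  Token 1: 'slow' -> NEW (unique so far: 1)
  Token 2: 'big' -> NEW (unique so far: 2)
  Token 3: 'cold' -> NEW (unique so far: 3)
  Token 4: 'big' -> duplicate (unique so far: 3)
  Token 5: 'strange' -> NEW (unique so far: 4)
  Token 6: 'hard' -> NEW (unique so far: 5)
  Token 7: 'those' -> NEW (unique so far: 6)
  Token 8: 'often' -> NEW (unique so far: 7)
  Token 9: 'wolf' -> NEW (unique so far: 8)
  Token 10: 'runs' -> NEW (unique so far: 9)
  Token 11: 'bought' -> NEW (unique so far: 10)
Unique types: ('big', 'bought', 'cold', 'hard', 'often', 'runs', 'slow', 'strange', 'those', 'wolf')
Vocabulary size: 10

10


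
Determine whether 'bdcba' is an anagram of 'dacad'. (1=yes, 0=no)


Sort characters of 'bdcba': 'abbcd'
Sort characters of 'dacad': 'aacdd'
Sorted forms differ -> they are NOT anagrams
Result: 0

0


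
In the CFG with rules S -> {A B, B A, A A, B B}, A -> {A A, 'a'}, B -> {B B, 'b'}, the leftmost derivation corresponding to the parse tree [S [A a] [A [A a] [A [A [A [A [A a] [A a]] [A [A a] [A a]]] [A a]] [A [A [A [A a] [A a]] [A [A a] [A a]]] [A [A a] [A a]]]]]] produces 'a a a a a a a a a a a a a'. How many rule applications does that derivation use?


Every bracketed nonterminal node [X ...] in the tree is produced by exactly one rule application.
Reading the tree off as a leftmost derivation:
  Step 1: S  =>  A A   (applied S -> A A)
  Step 2: A A  =>  a A   (applied A -> a)
  Step 3: a A  =>  a A A   (applied A -> A A)
  Step 4: a A A  =>  a a A   (applied A -> a)
  Step 5: a a A  =>  a a A A   (applied A -> A A)
  Step 6: a a A A  =>  a a A A A   (applied A -> A A)
  Step 7: a a A A A  =>  a a A A A A   (applied A -> A A)
  Step 8: a a A A A A  =>  a a A A A A A   (applied A -> A A)
  Step 9: a a A A A A A  =>  a a a A A A A   (applied A -> a)
  Step 10: a a a A A A A  =>  a a a a A A A   (applied A -> a)
  Step 11: a a a a A A A  =>  a a a a A A A A   (applied A -> A A)
  Step 12: a a a a A A A A  =>  a a a a a A A A   (applied A -> a)
  Step 13: a a a a a A A A  =>  a a a a a a A A   (applied A -> a)
  Step 14: a a a a a a A A  =>  a a a a a a a A   (applied A -> a)
  Step 15: a a a a a a a A  =>  a a a a a a a A A   (applied A -> A A)
  Step 16: a a a a a a a A A  =>  a a a a a a a A A A   (applied A -> A A)
  Step 17: a a a a a a a A A A  =>  a a a a a a a A A A A   (applied A -> A A)
  Step 18: a a a a a a a A A A A  =>  a a a a a a a a A A A   (applied A -> a)
  Step 19: a a a a a a a a A A A  =>  a a a a a a a a a A A   (applied A -> a)
  Step 20: a a a a a a a a a A A  =>  a a a a a a a a a A A A   (applied A -> A A)
  Step 21: a a a a a a a a a A A A  =>  a a a a a a a a a a A A   (applied A -> a)
  Step 22: a a a a a a a a a a A A  =>  a a a a a a a a a a a A   (applied A -> a)
  Step 23: a a a a a a a a a a a A  =>  a a a a a a a a a a a A A   (applied A -> A A)
  Step 24: a a a a a a a a a a a A A  =>  a a a a a a a a a a a a A   (applied A -> a)
  Step 25: a a a a a a a a a a a a A  =>  a a a a a a a a a a a a a   (applied A -> a)
Final yield: a a a a a a a a a a a a a
Total rewrite steps: 25

25


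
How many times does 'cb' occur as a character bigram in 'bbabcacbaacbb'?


Scanning 'bbabcacbaacbb' for bigram 'cb':
  Position 0: 'bb' -> no
  Position 1: 'ba' -> no
  Position 2: 'ab' -> no
  Position 3: 'bc' -> no
  Position 4: 'ca' -> no
  Position 5: 'ac' -> no
  Position 6: 'cb' -> MATCH
  Position 7: 'ba' -> no
  Position 8: 'aa' -> no
  Position 9: 'ac' -> no
  Position 10: 'cb' -> MATCH
  Position 11: 'bb' -> no
Total matches: 2

2


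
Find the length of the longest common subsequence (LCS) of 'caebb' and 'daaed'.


DP table for LCS of 'caebb' and 'daaed':
       d  a  a  e  d
    0  0  0  0  0  0
  c 0  0  0  0  0  0
  a 0  0  1  1  1  1
  e 0  0  1  1  2  2
  b 0  0  1  1  2  2
  b 0  0  1  1  2  2
LCS: 'ae'
LCS length = 2

2


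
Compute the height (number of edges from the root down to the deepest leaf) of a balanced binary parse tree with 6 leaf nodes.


In a balanced binary tree with n leaves the deepest leaf is ceil(log2(n)) edges below the root.
log2(6) = 2.5850
ceil(2.5850) = 3
height (edges) = 3

3


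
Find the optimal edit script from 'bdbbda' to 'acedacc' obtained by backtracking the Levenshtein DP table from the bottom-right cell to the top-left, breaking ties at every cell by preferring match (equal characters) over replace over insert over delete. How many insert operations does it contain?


Edit distance = 6. Backtracking from cell (6, 7) with preference match > replace > insert > delete,
then listing the resulting alignment 'bdbbda' -> 'acedacc' left to right:
  Step 1: delete 'b'
  Step 2: replace d->a
  Step 3: replace b->c
  Step 4: replace b->e
  Step 5: keep 'd'
  Step 6: keep 'a'
  Step 7: insert 'c' [insertion #1]
  Step 8: insert 'c' [insertion #2]
Total insertions: 2

2


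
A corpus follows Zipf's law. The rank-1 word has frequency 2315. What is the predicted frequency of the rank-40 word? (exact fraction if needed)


Zipf's law: freq(rank) = f1 / rank
f1 = 2315, rank = 40
freq = 2315 / 40
GCD(2315, 40) = 5
Simplified: 463/8

463/8


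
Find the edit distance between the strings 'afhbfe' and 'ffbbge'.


Building DP table for s1='afhbfe' (len 6) and s2='ffbbge' (len 6):
       f  f  b  b  g  e
    0  1  2  3  4  5  6
  a 1  1  2  3  4  5  6
  f 2  1  1  2  3  4  5
  h 3  2  2  2  3  4  5
  b 4  3  3  2  2  3  4
  f 5  4  3  3  3  3  4
  e 6  5  4  4  4  4  3
Edit distance = dp[6][6] = 3

3


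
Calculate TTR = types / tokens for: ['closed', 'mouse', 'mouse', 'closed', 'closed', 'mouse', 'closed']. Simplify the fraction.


Tokens: 7
Unique types: ('closed', 'mouse') = 2
TTR = 2/7
Already in lowest terms.

2/7


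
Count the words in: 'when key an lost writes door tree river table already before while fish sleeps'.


Counting words by splitting on spaces:
  Word 1: 'when'
  Word 2: 'key'
  Word 3: 'an'
  Word 4: 'lost'
  Word 5: 'writes'
  Word 6: 'door'
  Word 7: 'tree'
  Word 8: 'river'
  Word 9: 'table'
  Word 10: 'already'
  Word 11: 'before'
  Word 12: 'while'
  Word 13: 'fish'
  Word 14: 'sleeps'
Total words: 14

14


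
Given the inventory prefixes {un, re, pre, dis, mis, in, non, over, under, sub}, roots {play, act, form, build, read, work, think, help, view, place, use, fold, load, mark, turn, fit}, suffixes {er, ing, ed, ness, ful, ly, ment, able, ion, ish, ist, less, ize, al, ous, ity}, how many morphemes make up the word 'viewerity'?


Segmenting 'viewerity' against the inventory:
  'view' -> root (morpheme 1)
  'er' -> suffix (morpheme 2)
  'ity' -> suffix (morpheme 3)
Total morphemes: 3

3


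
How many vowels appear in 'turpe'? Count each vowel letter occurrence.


Scanning each character of 'turpe':
  Position 1: 't' -> consonant (running count: 0)
  Position 2: 'u' -> vowel (running count: 1)
  Position 3: 'r' -> consonant (running count: 1)
  Position 4: 'p' -> consonant (running count: 1)
  Position 5: 'e' -> vowel (running count: 2)
Total vowels: 2

2


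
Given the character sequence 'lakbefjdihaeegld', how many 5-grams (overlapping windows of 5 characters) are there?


String 'lakbefjdihaeegld' has length L = 16.
Number of overlapping n-grams = L - n + 1
Substituting: 16 - 5 + 1 = 12

12


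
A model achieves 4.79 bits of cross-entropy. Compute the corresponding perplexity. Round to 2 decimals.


Perplexity formula: PP = 2^H
H = 4.79
PP = 2^4.79
Decompose: 2^4.79 = 2^4 * 2^0.79
2^4 = 16, 2^0.79 ~ 1.7290745
PP ~ 16 * 1.7290745 = 27.6651920
Rounded to 2 decimals: 27.67

27.67


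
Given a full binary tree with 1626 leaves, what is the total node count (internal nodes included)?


Leaf nodes (terminals): 1626
Internal nodes = n - 1 = 1626 - 1 = 1625
Total = leaves + internal = 1626 + 1625 = 3251

3251


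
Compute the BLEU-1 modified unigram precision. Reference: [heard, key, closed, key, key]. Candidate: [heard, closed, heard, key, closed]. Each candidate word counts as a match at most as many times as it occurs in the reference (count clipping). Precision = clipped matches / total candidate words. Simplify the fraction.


Reference word counts: {'closed': 1, 'heard': 1, 'key': 3}
Checking each candidate word (with clipping):
  'heard' -> in reference (ref count 1, used 1/1) -> match (matches: 1)
  'closed' -> in reference (ref count 1, used 1/1) -> match (matches: 2)
  'heard' -> ref count 1 already used up (1/1) -> clipped, no match (matches: 2)
  'key' -> in reference (ref count 3, used 1/3) -> match (matches: 3)
  'closed' -> ref count 1 already used up (1/1) -> clipped, no match (matches: 3)
Clipped matches: 3, Candidate length: 5
Precision = 3/5

3/5


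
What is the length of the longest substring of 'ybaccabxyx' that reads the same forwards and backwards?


Scanning 'ybaccabxyx' for palindromic substrings.
Substring at positions 1-6: 'baccab'.
Check: reverse('baccab') = 'baccab' -> palindrome confirmed.
Neighbouring characters ('y' / 'x') break symmetry, so it cannot extend further.
No longer palindromic substring exists; longest length = 6

6


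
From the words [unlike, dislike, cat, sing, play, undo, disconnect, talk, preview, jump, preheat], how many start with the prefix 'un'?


Checking each word for prefix 'un':
  'unlike' -> YES, starts with 'un' (count: 1)
  'dislike' -> no (count: 1)
  'cat' -> no (count: 1)
  'sing' -> no (count: 1)
  'play' -> no (count: 1)
  'undo' -> YES, starts with 'un' (count: 2)
  'disconnect' -> no (count: 2)
  'talk' -> no (count: 2)
  'preview' -> no (count: 2)
  'jump' -> no (count: 2)
  'preheat' -> no (count: 2)
Total with prefix 'un': 2

2


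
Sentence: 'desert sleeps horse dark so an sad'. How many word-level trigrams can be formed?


Word trigrams from [7] words:
  Trigram 1: (desert sleeps horse)
  Trigram 2: (sleeps horse dark)
  Trigram 3: (horse dark so)
  Trigram 4: (dark so an)
  Trigram 5: (so an sad)
Total word trigrams: 7 - 2 = 5

5


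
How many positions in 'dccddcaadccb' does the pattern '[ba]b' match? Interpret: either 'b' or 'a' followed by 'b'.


Pattern: [ba]b means either 'b' or 'a' followed by 'b'.
Scanning 'dccddcaadccb' position-by-position:
  Pos 0: window 'dc' -> no
  Pos 1: window 'cc' -> no
  Pos 2: window 'cd' -> no
  Pos 3: window 'dd' -> no
  Pos 4: window 'dc' -> no
  Pos 5: window 'ca' -> no
  Pos 6: window 'aa' -> no
  Pos 7: window 'ad' -> no
  Pos 8: window 'dc' -> no
  Pos 9: window 'cc' -> no
  Pos 10: window 'cb' -> no
  Pos 11: window 'b' -> no
Total matches: 0

0


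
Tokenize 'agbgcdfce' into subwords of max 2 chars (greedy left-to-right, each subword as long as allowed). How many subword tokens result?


'agbgcdfce' has 9 characters.
Chunking with max size 2:
  Chunk 1: 'ag' (positions 0-1)
  Chunk 2: 'bg' (positions 2-3)
  Chunk 3: 'cd' (positions 4-5)
  Chunk 4: 'fc' (positions 6-7)
  Chunk 5: 'e' (positions 8-8)
Total chunks: ceil(9 / 2) = 5

5


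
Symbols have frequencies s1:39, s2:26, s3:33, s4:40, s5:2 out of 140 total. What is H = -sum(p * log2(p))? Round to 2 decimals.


Computing entropy H = -sum(p_i * log2(p_i)):
  s1: p = 39/140 = 0.2786, -p*log2(p) = 0.5137
  s2: p = 26/140 = 0.1857, -p*log2(p) = 0.4511
  s3: p = 33/140 = 0.2357, -p*log2(p) = 0.4914
  s4: p = 40/140 = 0.2857, -p*log2(p) = 0.5164
  s5: p = 2/140 = 0.0143, -p*log2(p) = 0.0876
H = sum of terms = 2.0602
Rounded to 2 decimals: 2.06

2.06


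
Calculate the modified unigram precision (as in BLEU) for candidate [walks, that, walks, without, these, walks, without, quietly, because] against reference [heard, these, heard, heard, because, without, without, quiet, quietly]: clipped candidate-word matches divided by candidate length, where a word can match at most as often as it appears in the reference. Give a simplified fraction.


Reference word counts: {'because': 1, 'heard': 3, 'quiet': 1, 'quietly': 1, 'these': 1, 'without': 2}
Checking each candidate word (with clipping):
  'walks' -> not in reference -> no match (matches: 0)
  'that' -> not in reference -> no match (matches: 0)
  'walks' -> not in reference -> no match (matches: 0)
  'without' -> in reference (ref count 2, used 1/2) -> match (matches: 1)
  'these' -> in reference (ref count 1, used 1/1) -> match (matches: 2)
  'walks' -> not in reference -> no match (matches: 2)
  'without' -> in reference (ref count 2, used 2/2) -> match (matches: 3)
  'quietly' -> in reference (ref count 1, used 1/1) -> match (matches: 4)
  'because' -> in reference (ref count 1, used 1/1) -> match (matches: 5)
Clipped matches: 5, Candidate length: 9
Precision = 5/9

5/9


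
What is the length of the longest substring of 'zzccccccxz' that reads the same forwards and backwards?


Scanning 'zzccccccxz' for palindromic substrings.
Substring at positions 2-7: 'cccccc'.
Check: reverse('cccccc') = 'cccccc' -> palindrome confirmed.
Neighbouring characters ('z' / 'x') break symmetry, so it cannot extend further.
No longer palindromic substring exists; longest length = 6

6
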